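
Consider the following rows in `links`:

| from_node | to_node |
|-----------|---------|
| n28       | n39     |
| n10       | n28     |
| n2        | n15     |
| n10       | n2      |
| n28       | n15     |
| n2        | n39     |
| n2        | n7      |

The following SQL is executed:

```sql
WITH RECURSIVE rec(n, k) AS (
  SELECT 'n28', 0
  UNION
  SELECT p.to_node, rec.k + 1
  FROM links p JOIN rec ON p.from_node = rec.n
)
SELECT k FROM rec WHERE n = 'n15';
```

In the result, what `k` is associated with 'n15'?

Base: (n28, k=0).
Iteration 1: edges from {n28} -> (n15, k=1), (n39, k=1).
Iteration 2: no outgoing edges from {n15,n39}; recursion stops.

1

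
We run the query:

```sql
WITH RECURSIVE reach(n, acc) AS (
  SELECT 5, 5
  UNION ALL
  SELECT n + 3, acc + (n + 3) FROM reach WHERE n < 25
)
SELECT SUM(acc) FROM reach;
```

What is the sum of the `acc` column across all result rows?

Base: n=5, acc=5.
Iteration 1: 5 < 25 holds -> n = 5 + 3 = 8, acc = 5 + 8 = 13.
Iteration 2: 8 < 25 holds -> n = 8 + 3 = 11, acc = 13 + 11 = 24.
Iteration 3: 11 < 25 holds -> n = 11 + 3 = 14, acc = 24 + 14 = 38.
Iteration 4: 14 < 25 holds -> n = 14 + 3 = 17, acc = 38 + 17 = 55.
Iteration 5: 17 < 25 holds -> n = 17 + 3 = 20, acc = 55 + 20 = 75.
Iteration 6: 20 < 25 holds -> n = 20 + 3 = 23, acc = 75 + 23 = 98.
Iteration 7: 23 < 25 holds -> n = 23 + 3 = 26, acc = 98 + 26 = 124.
Iteration 8: 26 < 25 fails; recursion stops.
SUM(acc) = 5 + 13 + 24 + 38 + 55 + 75 + 98 + 124 = 432.

432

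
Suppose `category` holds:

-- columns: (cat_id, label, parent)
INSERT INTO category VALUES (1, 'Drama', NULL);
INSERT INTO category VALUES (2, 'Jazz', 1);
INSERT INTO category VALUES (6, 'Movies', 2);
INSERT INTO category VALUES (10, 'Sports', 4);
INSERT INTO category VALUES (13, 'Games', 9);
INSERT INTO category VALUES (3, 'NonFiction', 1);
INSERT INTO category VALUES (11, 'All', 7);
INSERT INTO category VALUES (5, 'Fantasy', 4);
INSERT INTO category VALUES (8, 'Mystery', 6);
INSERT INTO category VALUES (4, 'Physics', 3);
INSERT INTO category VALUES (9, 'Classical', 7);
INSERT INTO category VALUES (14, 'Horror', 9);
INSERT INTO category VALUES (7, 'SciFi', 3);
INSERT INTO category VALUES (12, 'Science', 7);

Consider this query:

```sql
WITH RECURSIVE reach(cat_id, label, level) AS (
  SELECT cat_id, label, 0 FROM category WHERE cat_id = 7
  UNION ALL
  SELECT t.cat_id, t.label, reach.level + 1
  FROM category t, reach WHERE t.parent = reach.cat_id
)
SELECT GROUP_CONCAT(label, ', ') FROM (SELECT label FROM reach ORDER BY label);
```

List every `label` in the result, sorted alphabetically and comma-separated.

Base: cat_id=7 (SciFi) at level 0.
Iteration 1: rows with parent in {7} -> Classical (id 9, level 1), All (id 11, level 1), Science (id 12, level 1).
Iteration 2: rows with parent in {9,11,12} -> Games (id 13, level 2), Horror (id 14, level 2).
Iteration 3: no rows with parent in {13,14}; recursion stops.

All, Classical, Games, Horror, SciFi, Science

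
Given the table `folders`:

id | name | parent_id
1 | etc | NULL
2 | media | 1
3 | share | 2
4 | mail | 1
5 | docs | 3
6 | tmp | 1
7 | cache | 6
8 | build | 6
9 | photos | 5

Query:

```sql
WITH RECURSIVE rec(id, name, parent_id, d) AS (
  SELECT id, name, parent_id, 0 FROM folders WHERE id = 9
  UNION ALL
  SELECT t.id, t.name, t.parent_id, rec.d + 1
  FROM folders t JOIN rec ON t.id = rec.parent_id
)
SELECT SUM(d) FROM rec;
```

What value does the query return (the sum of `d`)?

Base: id=9 (photos), parent_id=5, d 0.
Iteration 1: join on id=5 -> docs (id 5, parent_id=3, d 1).
Iteration 2: join on id=3 -> share (id 3, parent_id=2, d 2).
Iteration 3: join on id=2 -> media (id 2, parent_id=1, d 3).
Iteration 4: join on id=1 -> etc (id 1, parent_id=NULL, d 4).
Iteration 5: parent_id is NULL; no match; recursion stops.
SUM(d) = 0 + 1 + 2 + 3 + 4 = 10.

10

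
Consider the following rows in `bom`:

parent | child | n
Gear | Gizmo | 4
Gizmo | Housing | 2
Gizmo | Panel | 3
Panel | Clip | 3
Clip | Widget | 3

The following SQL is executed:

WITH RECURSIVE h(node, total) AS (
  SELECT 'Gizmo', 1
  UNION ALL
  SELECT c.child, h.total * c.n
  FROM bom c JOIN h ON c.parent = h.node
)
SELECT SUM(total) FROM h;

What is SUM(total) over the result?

42

Base: (Gizmo, total=1).
Iteration 1: components of {Gizmo} -> Housing = 1*2 = 2, Panel = 1*3 = 3.
Iteration 2: components of {Housing,Panel} -> Clip = 3*3 = 9.
Iteration 3: components of {Clip} -> Widget = 9*3 = 27.
Iteration 4: no further components; recursion stops.
SUM(total) = 1 + 2 + 3 + 9 + 27 = 42.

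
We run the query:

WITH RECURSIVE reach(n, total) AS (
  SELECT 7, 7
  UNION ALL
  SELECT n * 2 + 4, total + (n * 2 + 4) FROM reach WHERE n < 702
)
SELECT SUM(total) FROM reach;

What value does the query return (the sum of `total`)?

5378

Base: n=7, total=7.
Iteration 1: 7 < 702 holds -> n = 7 * 2 + 4 = 18, total = 7 + 18 = 25.
Iteration 2: 18 < 702 holds -> n = 18 * 2 + 4 = 40, total = 25 + 40 = 65.
Iteration 3: 40 < 702 holds -> n = 40 * 2 + 4 = 84, total = 65 + 84 = 149.
Iteration 4: 84 < 702 holds -> n = 84 * 2 + 4 = 172, total = 149 + 172 = 321.
Iteration 5: 172 < 702 holds -> n = 172 * 2 + 4 = 348, total = 321 + 348 = 669.
Iteration 6: 348 < 702 holds -> n = 348 * 2 + 4 = 700, total = 669 + 700 = 1369.
Iteration 7: 700 < 702 holds -> n = 700 * 2 + 4 = 1404, total = 1369 + 1404 = 2773.
Iteration 8: 1404 < 702 fails; recursion stops.
SUM(total) = 7 + 25 + 65 + 149 + 321 + 669 + 1369 + 2773 = 5378.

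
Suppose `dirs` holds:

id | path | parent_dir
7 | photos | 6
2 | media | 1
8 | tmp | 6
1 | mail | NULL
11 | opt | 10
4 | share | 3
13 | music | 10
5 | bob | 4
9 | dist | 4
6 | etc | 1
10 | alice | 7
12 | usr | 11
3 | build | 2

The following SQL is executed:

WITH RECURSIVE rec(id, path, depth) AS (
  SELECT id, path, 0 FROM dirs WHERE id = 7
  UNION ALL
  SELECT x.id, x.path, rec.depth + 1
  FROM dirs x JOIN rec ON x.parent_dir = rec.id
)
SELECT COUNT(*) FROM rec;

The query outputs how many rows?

5

Base: id=7 (photos) at depth 0.
Iteration 1: rows with parent_dir in {7} -> alice (id 10, depth 1).
Iteration 2: rows with parent_dir in {10} -> opt (id 11, depth 2), music (id 13, depth 2).
Iteration 3: rows with parent_dir in {11,13} -> usr (id 12, depth 3).
Iteration 4: no rows with parent_dir in {12}; recursion stops.
Total rows emitted: 5.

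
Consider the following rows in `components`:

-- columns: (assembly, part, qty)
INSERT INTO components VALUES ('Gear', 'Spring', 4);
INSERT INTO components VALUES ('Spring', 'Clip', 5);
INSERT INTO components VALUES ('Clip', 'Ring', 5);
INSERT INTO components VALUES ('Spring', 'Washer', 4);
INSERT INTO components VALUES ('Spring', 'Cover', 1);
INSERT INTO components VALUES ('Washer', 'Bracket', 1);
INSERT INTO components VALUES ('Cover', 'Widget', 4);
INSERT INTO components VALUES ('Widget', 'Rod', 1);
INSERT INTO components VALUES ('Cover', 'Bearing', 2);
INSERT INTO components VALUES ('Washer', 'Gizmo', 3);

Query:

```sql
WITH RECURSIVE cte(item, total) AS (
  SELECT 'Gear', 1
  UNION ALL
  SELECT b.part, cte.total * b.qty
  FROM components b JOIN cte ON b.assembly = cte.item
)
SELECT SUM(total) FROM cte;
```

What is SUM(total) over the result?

Base: (Gear, total=1).
Iteration 1: components of {Gear} -> Spring = 1*4 = 4.
Iteration 2: components of {Spring} -> Clip = 4*5 = 20, Cover = 4*1 = 4, Washer = 4*4 = 16.
Iteration 3: components of {Clip,Cover,Washer} -> Bearing = 4*2 = 8, Bracket = 16*1 = 16, Gizmo = 16*3 = 48, Ring = 20*5 = 100, Widget = 4*4 = 16.
Iteration 4: components of {Bearing,Bracket,Gizmo,Ring,Widget} -> Rod = 16*1 = 16.
Iteration 5: no further components; recursion stops.
SUM(total) = 1 + 4 + 20 + 16 + 4 + 100 + 16 + 48 + 16 + 8 + 16 = 249.

249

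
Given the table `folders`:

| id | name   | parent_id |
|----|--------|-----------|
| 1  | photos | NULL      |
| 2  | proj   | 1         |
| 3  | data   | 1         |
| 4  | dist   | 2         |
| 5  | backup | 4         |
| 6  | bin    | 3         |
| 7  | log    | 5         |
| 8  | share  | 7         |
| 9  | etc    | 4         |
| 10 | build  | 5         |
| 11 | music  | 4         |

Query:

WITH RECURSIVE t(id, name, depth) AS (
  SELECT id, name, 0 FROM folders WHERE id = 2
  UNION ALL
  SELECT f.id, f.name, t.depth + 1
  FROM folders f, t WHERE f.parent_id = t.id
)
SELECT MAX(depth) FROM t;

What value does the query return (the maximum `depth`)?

Base: id=2 (proj) at depth 0.
Iteration 1: rows with parent_id in {2} -> dist (id 4, depth 1).
Iteration 2: rows with parent_id in {4} -> backup (id 5, depth 2), etc (id 9, depth 2), music (id 11, depth 2).
Iteration 3: rows with parent_id in {5,9,11} -> log (id 7, depth 3), build (id 10, depth 3).
Iteration 4: rows with parent_id in {7,10} -> share (id 8, depth 4).
Iteration 5: no rows with parent_id in {8}; recursion stops.
depth values: 0, 1, 2, 2, 2, 3, 3, 4; the maximum is 4.

4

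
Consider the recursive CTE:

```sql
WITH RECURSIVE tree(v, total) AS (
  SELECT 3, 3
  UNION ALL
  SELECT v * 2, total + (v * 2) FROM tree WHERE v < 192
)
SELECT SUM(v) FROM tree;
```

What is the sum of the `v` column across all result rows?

Base: v=3, total=3.
Iteration 1: 3 < 192 holds -> v = 3 * 2 = 6, total = 3 + 6 = 9.
Iteration 2: 6 < 192 holds -> v = 6 * 2 = 12, total = 9 + 12 = 21.
Iteration 3: 12 < 192 holds -> v = 12 * 2 = 24, total = 21 + 24 = 45.
Iteration 4: 24 < 192 holds -> v = 24 * 2 = 48, total = 45 + 48 = 93.
Iteration 5: 48 < 192 holds -> v = 48 * 2 = 96, total = 93 + 96 = 189.
Iteration 6: 96 < 192 holds -> v = 96 * 2 = 192, total = 189 + 192 = 381.
Iteration 7: 192 < 192 fails; recursion stops.
SUM(v) = 3 + 6 + 12 + 24 + 48 + 96 + 192 = 381.

381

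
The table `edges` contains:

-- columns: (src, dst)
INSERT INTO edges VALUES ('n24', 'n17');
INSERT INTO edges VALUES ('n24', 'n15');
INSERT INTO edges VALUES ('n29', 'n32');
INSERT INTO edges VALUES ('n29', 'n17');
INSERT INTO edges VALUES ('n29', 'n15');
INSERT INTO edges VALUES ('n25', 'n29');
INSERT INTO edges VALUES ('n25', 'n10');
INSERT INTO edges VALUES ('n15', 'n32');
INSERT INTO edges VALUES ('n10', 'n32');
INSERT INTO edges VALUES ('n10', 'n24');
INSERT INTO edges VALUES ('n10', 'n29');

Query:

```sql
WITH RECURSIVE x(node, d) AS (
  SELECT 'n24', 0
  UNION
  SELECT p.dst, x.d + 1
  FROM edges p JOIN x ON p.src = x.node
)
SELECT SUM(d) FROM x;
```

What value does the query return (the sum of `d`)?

Base: (n24, d=0).
Iteration 1: edges from {n24} -> (n15, d=1), (n17, d=1).
Iteration 2: edges from {n15,n17} -> (n32, d=2).
Iteration 3: no outgoing edges from {n32}; recursion stops.
SUM(d) = 0 + 1 + 1 + 2 = 4.

4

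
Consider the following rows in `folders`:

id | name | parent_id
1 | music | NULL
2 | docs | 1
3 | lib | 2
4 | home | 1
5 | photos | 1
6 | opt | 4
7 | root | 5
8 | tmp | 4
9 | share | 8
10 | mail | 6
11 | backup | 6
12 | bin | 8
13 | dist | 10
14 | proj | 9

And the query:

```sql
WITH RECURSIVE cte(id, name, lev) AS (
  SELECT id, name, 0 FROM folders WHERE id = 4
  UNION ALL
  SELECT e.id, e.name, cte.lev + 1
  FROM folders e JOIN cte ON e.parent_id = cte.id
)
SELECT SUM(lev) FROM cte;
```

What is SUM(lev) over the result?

Base: id=4 (home) at lev 0.
Iteration 1: rows with parent_id in {4} -> opt (id 6, lev 1), tmp (id 8, lev 1).
Iteration 2: rows with parent_id in {6,8} -> share (id 9, lev 2), mail (id 10, lev 2), backup (id 11, lev 2), bin (id 12, lev 2).
Iteration 3: rows with parent_id in {9,10,11,12} -> dist (id 13, lev 3), proj (id 14, lev 3).
Iteration 4: no rows with parent_id in {13,14}; recursion stops.
SUM(lev) = 0 + 1 + 1 + 2 + 2 + 2 + 2 + 3 + 3 = 16.

16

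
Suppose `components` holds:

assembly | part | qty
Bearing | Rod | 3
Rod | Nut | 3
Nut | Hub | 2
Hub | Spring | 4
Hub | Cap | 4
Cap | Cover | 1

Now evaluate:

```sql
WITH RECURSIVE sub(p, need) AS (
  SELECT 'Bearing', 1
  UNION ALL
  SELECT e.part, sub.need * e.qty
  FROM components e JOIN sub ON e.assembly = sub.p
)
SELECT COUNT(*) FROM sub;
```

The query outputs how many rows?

Base: (Bearing, need=1).
Iteration 1: components of {Bearing} -> Rod = 1*3 = 3.
Iteration 2: components of {Rod} -> Nut = 3*3 = 9.
Iteration 3: components of {Nut} -> Hub = 9*2 = 18.
Iteration 4: components of {Hub} -> Cap = 18*4 = 72, Spring = 18*4 = 72.
Iteration 5: components of {Cap,Spring} -> Cover = 72*1 = 72.
Iteration 6: no further components; recursion stops.
Total rows emitted: 7.

7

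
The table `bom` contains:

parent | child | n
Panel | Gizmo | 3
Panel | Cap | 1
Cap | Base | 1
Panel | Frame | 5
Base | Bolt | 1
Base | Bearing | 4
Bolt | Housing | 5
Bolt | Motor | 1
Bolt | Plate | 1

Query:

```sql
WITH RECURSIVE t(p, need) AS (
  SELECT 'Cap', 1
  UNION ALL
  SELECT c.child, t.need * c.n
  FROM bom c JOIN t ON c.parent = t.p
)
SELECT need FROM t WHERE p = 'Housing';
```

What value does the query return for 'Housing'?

5

Base: (Cap, need=1).
Iteration 1: components of {Cap} -> Base = 1*1 = 1.
Iteration 2: components of {Base} -> Bearing = 1*4 = 4, Bolt = 1*1 = 1.
Iteration 3: components of {Bearing,Bolt} -> Housing = 1*5 = 5, Motor = 1*1 = 1, Plate = 1*1 = 1.
Iteration 4: no further components; recursion stops.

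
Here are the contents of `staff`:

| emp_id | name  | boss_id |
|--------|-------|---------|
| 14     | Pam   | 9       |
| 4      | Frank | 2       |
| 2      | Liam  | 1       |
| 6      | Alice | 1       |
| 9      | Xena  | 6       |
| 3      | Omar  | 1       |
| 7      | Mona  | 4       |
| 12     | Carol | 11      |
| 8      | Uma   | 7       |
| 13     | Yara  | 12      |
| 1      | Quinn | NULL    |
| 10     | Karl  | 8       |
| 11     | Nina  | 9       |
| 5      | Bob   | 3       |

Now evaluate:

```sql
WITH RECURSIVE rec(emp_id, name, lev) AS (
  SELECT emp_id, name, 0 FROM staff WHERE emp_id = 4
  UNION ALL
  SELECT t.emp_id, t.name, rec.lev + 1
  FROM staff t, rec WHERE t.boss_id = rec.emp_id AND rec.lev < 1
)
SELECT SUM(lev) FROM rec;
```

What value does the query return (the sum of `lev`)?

Base: emp_id=4 (Frank) at lev 0.
Iteration 1: rows with boss_id in {4} -> Mona (id 7, lev 1).
Iteration 2: lev < 1 fails for all current rows; recursion stops.
SUM(lev) = 0 + 1 = 1.

1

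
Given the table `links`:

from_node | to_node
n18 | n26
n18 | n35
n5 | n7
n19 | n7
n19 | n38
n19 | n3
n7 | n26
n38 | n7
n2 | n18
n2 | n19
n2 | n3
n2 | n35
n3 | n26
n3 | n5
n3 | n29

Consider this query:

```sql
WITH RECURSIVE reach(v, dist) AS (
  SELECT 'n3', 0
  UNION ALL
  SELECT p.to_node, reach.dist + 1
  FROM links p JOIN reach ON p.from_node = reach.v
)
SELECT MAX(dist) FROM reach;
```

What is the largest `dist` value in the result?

3

Base: (n3, dist=0).
Iteration 1: edges from {n3} -> (n26, dist=1), (n29, dist=1), (n5, dist=1).
Iteration 2: edges from {n26,n29,n5} -> (n7, dist=2).
Iteration 3: edges from {n7} -> (n26, dist=3).
Iteration 4: no outgoing edges from {n26}; recursion stops.
dist values: 0, 1, 1, 1, 2, 3; the maximum is 3.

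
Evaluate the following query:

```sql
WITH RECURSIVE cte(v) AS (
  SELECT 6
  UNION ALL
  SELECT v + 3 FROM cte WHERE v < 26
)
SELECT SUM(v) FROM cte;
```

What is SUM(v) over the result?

Base: v=6.
Iteration 1: 6 < 26 holds -> v = 6 + 3 = 9.
Iteration 2: 9 < 26 holds -> v = 9 + 3 = 12.
Iteration 3: 12 < 26 holds -> v = 12 + 3 = 15.
Iteration 4: 15 < 26 holds -> v = 15 + 3 = 18.
Iteration 5: 18 < 26 holds -> v = 18 + 3 = 21.
Iteration 6: 21 < 26 holds -> v = 21 + 3 = 24.
Iteration 7: 24 < 26 holds -> v = 24 + 3 = 27.
Iteration 8: 27 < 26 fails; recursion stops.
SUM(v) = 6 + 9 + 12 + 15 + 18 + 21 + 24 + 27 = 132.

132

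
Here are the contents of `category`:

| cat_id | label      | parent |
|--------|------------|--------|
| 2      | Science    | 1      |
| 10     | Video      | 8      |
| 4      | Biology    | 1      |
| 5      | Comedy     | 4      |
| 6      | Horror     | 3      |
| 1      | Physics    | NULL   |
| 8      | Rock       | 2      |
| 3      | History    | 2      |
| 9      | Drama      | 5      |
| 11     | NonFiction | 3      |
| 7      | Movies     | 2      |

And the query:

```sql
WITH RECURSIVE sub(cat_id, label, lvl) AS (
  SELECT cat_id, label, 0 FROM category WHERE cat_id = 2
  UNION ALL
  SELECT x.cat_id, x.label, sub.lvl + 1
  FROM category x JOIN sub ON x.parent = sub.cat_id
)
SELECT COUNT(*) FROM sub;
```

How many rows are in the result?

7

Base: cat_id=2 (Science) at lvl 0.
Iteration 1: rows with parent in {2} -> History (id 3, lvl 1), Movies (id 7, lvl 1), Rock (id 8, lvl 1).
Iteration 2: rows with parent in {3,7,8} -> Horror (id 6, lvl 2), Video (id 10, lvl 2), NonFiction (id 11, lvl 2).
Iteration 3: no rows with parent in {6,10,11}; recursion stops.
Total rows emitted: 7.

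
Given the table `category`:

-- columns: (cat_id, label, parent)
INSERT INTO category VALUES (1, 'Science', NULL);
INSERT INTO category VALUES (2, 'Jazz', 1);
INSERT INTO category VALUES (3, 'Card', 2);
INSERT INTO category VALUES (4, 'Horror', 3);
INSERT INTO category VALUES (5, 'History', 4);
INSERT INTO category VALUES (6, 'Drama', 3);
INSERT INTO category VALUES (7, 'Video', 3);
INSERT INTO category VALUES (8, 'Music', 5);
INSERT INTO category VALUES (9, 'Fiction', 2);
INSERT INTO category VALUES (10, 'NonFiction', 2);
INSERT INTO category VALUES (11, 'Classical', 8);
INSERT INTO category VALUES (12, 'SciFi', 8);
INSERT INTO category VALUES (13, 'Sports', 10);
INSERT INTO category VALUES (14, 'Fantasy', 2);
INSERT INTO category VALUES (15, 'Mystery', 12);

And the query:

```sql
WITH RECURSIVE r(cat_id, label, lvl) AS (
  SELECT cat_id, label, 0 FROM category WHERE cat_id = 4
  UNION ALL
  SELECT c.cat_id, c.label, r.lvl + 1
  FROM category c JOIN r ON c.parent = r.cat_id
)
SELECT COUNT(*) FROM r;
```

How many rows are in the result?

6

Base: cat_id=4 (Horror) at lvl 0.
Iteration 1: rows with parent in {4} -> History (id 5, lvl 1).
Iteration 2: rows with parent in {5} -> Music (id 8, lvl 2).
Iteration 3: rows with parent in {8} -> Classical (id 11, lvl 3), SciFi (id 12, lvl 3).
Iteration 4: rows with parent in {11,12} -> Mystery (id 15, lvl 4).
Iteration 5: no rows with parent in {15}; recursion stops.
Total rows emitted: 6.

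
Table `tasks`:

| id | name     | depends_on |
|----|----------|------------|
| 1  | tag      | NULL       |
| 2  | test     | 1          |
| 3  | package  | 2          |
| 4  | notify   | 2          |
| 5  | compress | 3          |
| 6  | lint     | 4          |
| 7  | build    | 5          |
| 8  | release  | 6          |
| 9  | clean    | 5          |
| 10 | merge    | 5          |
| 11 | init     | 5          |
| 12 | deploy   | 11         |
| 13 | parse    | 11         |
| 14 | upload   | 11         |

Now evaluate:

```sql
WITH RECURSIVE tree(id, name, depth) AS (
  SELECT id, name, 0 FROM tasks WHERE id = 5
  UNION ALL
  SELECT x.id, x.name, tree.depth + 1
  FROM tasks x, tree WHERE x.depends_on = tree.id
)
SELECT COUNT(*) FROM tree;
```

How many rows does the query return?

8

Base: id=5 (compress) at depth 0.
Iteration 1: rows with depends_on in {5} -> build (id 7, depth 1), clean (id 9, depth 1), merge (id 10, depth 1), init (id 11, depth 1).
Iteration 2: rows with depends_on in {7,9,10,11} -> deploy (id 12, depth 2), parse (id 13, depth 2), upload (id 14, depth 2).
Iteration 3: no rows with depends_on in {12,13,14}; recursion stops.
Total rows emitted: 8.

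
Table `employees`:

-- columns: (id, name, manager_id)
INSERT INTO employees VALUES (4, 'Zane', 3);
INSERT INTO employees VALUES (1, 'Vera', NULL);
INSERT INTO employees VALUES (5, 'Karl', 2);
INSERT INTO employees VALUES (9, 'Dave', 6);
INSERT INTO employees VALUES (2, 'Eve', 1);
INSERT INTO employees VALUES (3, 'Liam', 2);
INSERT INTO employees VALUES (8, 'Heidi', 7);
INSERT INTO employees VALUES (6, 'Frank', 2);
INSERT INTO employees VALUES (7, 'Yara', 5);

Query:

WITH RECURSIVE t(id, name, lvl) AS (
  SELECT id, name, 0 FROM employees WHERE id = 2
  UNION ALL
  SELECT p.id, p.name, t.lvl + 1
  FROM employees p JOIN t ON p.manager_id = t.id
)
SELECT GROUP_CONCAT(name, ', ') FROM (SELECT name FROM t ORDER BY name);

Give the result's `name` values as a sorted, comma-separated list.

Base: id=2 (Eve) at lvl 0.
Iteration 1: rows with manager_id in {2} -> Liam (id 3, lvl 1), Karl (id 5, lvl 1), Frank (id 6, lvl 1).
Iteration 2: rows with manager_id in {3,5,6} -> Zane (id 4, lvl 2), Yara (id 7, lvl 2), Dave (id 9, lvl 2).
Iteration 3: rows with manager_id in {4,7,9} -> Heidi (id 8, lvl 3).
Iteration 4: no rows with manager_id in {8}; recursion stops.

Dave, Eve, Frank, Heidi, Karl, Liam, Yara, Zane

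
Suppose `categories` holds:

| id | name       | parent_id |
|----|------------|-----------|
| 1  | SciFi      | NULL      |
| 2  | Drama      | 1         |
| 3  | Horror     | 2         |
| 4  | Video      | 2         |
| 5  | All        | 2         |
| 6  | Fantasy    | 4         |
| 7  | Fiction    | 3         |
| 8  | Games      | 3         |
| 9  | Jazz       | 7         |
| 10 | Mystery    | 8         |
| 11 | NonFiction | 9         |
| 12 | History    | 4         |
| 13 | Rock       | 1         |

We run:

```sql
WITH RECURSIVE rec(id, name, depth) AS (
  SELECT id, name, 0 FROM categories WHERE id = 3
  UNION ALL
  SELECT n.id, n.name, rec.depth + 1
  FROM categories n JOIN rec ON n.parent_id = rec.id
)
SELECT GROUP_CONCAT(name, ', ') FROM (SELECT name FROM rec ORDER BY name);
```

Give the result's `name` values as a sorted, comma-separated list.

Base: id=3 (Horror) at depth 0.
Iteration 1: rows with parent_id in {3} -> Fiction (id 7, depth 1), Games (id 8, depth 1).
Iteration 2: rows with parent_id in {7,8} -> Jazz (id 9, depth 2), Mystery (id 10, depth 2).
Iteration 3: rows with parent_id in {9,10} -> NonFiction (id 11, depth 3).
Iteration 4: no rows with parent_id in {11}; recursion stops.

Fiction, Games, Horror, Jazz, Mystery, NonFiction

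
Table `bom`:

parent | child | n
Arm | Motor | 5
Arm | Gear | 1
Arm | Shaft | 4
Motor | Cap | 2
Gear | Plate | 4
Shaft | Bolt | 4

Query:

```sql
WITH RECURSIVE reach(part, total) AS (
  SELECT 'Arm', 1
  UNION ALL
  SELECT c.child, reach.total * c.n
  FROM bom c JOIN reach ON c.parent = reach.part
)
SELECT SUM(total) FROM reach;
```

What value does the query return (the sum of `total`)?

Base: (Arm, total=1).
Iteration 1: components of {Arm} -> Gear = 1*1 = 1, Motor = 1*5 = 5, Shaft = 1*4 = 4.
Iteration 2: components of {Gear,Motor,Shaft} -> Bolt = 4*4 = 16, Cap = 5*2 = 10, Plate = 1*4 = 4.
Iteration 3: no further components; recursion stops.
SUM(total) = 1 + 5 + 1 + 4 + 10 + 4 + 16 = 41.

41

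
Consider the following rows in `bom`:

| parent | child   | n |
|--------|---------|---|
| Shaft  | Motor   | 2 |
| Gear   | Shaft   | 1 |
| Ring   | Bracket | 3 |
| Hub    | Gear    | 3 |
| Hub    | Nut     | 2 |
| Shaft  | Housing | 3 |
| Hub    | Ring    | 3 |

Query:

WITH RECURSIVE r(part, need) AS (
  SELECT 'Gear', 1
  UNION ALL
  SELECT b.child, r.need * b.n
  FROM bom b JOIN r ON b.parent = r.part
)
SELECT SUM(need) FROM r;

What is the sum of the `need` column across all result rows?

Base: (Gear, need=1).
Iteration 1: components of {Gear} -> Shaft = 1*1 = 1.
Iteration 2: components of {Shaft} -> Housing = 1*3 = 3, Motor = 1*2 = 2.
Iteration 3: no further components; recursion stops.
SUM(need) = 1 + 1 + 2 + 3 = 7.

7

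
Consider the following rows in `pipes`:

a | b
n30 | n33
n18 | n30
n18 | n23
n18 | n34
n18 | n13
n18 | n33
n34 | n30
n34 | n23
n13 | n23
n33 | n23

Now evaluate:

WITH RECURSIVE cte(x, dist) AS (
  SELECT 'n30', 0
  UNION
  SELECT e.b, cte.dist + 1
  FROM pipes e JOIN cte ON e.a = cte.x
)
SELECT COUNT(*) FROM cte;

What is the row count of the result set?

3

Base: (n30, dist=0).
Iteration 1: edges from {n30} -> (n33, dist=1).
Iteration 2: edges from {n33} -> (n23, dist=2).
Iteration 3: no outgoing edges from {n23}; recursion stops.
Total rows emitted: 3.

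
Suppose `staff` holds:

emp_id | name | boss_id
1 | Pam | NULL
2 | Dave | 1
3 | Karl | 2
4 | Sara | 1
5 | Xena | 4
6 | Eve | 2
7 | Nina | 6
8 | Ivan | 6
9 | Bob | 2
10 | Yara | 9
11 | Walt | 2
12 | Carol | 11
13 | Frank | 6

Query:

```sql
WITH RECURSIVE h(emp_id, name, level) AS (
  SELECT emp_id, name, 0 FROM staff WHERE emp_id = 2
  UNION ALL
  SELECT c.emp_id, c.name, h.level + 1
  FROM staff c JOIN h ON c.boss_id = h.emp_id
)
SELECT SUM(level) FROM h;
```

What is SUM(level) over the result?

Base: emp_id=2 (Dave) at level 0.
Iteration 1: rows with boss_id in {2} -> Karl (id 3, level 1), Eve (id 6, level 1), Bob (id 9, level 1), Walt (id 11, level 1).
Iteration 2: rows with boss_id in {3,6,9,11} -> Nina (id 7, level 2), Ivan (id 8, level 2), Yara (id 10, level 2), Carol (id 12, level 2), Frank (id 13, level 2).
Iteration 3: no rows with boss_id in {7,8,10,12,13}; recursion stops.
SUM(level) = 0 + 1 + 1 + 1 + 1 + 2 + 2 + 2 + 2 + 2 = 14.

14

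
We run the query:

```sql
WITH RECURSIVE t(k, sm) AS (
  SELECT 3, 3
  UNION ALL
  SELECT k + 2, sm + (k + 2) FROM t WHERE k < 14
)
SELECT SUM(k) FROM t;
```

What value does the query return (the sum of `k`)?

63

Base: k=3, sm=3.
Iteration 1: 3 < 14 holds -> k = 3 + 2 = 5, sm = 3 + 5 = 8.
Iteration 2: 5 < 14 holds -> k = 5 + 2 = 7, sm = 8 + 7 = 15.
Iteration 3: 7 < 14 holds -> k = 7 + 2 = 9, sm = 15 + 9 = 24.
Iteration 4: 9 < 14 holds -> k = 9 + 2 = 11, sm = 24 + 11 = 35.
Iteration 5: 11 < 14 holds -> k = 11 + 2 = 13, sm = 35 + 13 = 48.
Iteration 6: 13 < 14 holds -> k = 13 + 2 = 15, sm = 48 + 15 = 63.
Iteration 7: 15 < 14 fails; recursion stops.
SUM(k) = 3 + 5 + 7 + 9 + 11 + 13 + 15 = 63.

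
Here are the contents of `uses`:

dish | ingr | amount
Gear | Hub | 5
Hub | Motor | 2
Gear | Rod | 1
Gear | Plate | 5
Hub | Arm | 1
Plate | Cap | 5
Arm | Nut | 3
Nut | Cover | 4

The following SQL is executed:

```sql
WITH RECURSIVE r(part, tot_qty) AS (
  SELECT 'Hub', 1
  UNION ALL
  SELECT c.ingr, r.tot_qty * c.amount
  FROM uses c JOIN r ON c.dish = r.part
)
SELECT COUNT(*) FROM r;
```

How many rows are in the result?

Base: (Hub, tot_qty=1).
Iteration 1: components of {Hub} -> Arm = 1*1 = 1, Motor = 1*2 = 2.
Iteration 2: components of {Arm,Motor} -> Nut = 1*3 = 3.
Iteration 3: components of {Nut} -> Cover = 3*4 = 12.
Iteration 4: no further components; recursion stops.
Total rows emitted: 5.

5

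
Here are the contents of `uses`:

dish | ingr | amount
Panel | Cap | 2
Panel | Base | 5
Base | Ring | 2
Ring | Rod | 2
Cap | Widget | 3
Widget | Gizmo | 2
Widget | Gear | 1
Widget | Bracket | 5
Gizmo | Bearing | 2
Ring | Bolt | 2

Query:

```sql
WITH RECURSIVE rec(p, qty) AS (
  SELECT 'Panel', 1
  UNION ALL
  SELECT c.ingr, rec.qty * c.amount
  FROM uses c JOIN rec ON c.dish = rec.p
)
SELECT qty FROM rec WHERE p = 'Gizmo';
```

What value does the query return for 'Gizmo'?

Base: (Panel, qty=1).
Iteration 1: components of {Panel} -> Base = 1*5 = 5, Cap = 1*2 = 2.
Iteration 2: components of {Base,Cap} -> Ring = 5*2 = 10, Widget = 2*3 = 6.
Iteration 3: components of {Ring,Widget} -> Bolt = 10*2 = 20, Bracket = 6*5 = 30, Gear = 6*1 = 6, Gizmo = 6*2 = 12, Rod = 10*2 = 20.
Iteration 4: components of {Bolt,Bracket,Gear,Gizmo,Rod} -> Bearing = 12*2 = 24.
Iteration 5: no further components; recursion stops.

12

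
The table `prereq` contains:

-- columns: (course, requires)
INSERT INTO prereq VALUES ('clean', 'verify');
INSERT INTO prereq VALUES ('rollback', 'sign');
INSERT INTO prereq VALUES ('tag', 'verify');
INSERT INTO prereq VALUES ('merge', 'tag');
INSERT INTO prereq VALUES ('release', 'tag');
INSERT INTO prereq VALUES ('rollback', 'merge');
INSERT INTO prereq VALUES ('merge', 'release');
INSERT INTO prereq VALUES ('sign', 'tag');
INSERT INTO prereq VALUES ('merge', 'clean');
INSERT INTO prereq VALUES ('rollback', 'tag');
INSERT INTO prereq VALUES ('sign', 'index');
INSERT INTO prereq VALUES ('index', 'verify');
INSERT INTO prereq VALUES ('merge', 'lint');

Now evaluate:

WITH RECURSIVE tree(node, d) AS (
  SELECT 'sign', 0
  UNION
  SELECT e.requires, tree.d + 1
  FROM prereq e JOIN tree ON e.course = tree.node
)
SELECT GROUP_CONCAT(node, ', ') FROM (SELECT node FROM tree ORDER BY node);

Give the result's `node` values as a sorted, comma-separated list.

index, sign, tag, verify

Base: (sign, d=0).
Iteration 1: edges from {sign} -> (index, d=1), (tag, d=1).
Iteration 2: edges from {index,tag} -> (verify, d=2). [UNION drops 1 duplicate row(s)]
Iteration 3: no outgoing edges from {verify}; recursion stops.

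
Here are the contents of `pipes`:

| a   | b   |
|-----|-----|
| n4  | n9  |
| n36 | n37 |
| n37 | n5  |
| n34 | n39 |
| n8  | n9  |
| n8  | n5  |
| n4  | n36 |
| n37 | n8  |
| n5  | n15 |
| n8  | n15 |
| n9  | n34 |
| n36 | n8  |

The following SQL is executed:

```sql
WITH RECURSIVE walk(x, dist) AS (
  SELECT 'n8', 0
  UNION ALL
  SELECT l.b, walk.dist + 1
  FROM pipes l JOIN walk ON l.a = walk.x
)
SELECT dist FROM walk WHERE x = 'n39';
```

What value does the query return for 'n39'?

3

Base: (n8, dist=0).
Iteration 1: edges from {n8} -> (n15, dist=1), (n5, dist=1), (n9, dist=1).
Iteration 2: edges from {n15,n5,n9} -> (n15, dist=2), (n34, dist=2).
Iteration 3: edges from {n15,n34} -> (n39, dist=3).
Iteration 4: no outgoing edges from {n39}; recursion stops.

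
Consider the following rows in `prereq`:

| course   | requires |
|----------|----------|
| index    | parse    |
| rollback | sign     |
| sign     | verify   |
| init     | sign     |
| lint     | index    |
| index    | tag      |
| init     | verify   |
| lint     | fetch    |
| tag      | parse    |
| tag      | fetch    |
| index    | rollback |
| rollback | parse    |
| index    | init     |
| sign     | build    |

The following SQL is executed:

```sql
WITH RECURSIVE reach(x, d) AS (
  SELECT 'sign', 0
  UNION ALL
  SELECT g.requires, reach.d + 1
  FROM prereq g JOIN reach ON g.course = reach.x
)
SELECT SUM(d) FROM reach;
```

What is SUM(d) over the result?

Base: (sign, d=0).
Iteration 1: edges from {sign} -> (build, d=1), (verify, d=1).
Iteration 2: no outgoing edges from {build,verify}; recursion stops.
SUM(d) = 0 + 1 + 1 = 2.

2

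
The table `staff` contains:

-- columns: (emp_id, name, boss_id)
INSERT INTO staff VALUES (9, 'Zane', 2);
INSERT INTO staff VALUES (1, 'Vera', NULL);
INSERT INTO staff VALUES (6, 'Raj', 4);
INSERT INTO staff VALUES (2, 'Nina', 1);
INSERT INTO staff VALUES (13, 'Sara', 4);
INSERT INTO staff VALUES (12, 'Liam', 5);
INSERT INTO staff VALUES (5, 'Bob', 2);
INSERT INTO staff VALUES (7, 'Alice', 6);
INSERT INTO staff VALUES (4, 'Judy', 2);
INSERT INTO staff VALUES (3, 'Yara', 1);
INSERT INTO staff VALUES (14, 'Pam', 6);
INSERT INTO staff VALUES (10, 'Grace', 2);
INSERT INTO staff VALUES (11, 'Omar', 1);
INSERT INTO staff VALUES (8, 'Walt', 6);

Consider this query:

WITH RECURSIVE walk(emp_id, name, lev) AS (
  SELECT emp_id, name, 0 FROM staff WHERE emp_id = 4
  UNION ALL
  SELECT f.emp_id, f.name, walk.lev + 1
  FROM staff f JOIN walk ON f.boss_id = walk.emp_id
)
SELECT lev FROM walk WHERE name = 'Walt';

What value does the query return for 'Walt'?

Base: emp_id=4 (Judy) at lev 0.
Iteration 1: rows with boss_id in {4} -> Raj (id 6, lev 1), Sara (id 13, lev 1).
Iteration 2: rows with boss_id in {6,13} -> Alice (id 7, lev 2), Walt (id 8, lev 2), Pam (id 14, lev 2).
Iteration 3: no rows with boss_id in {7,8,14}; recursion stops.

2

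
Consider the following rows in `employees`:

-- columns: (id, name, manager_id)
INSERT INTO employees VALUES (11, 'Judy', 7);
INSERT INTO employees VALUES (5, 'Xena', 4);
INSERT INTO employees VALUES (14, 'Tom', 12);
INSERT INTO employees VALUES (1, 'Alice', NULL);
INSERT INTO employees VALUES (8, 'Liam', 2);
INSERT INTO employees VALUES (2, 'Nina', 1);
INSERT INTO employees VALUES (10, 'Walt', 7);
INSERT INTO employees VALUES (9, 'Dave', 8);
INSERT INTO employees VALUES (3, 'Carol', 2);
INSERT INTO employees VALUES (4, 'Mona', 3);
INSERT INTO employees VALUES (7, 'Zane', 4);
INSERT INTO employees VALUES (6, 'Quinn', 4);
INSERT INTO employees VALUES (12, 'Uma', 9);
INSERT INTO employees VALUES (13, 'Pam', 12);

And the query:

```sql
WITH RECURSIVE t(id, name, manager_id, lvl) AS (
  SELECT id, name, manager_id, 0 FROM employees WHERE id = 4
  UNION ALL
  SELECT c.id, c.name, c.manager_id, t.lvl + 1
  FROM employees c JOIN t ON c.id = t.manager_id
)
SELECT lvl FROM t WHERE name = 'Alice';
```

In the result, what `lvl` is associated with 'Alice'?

Base: id=4 (Mona), manager_id=3, lvl 0.
Iteration 1: join on id=3 -> Carol (id 3, manager_id=2, lvl 1).
Iteration 2: join on id=2 -> Nina (id 2, manager_id=1, lvl 2).
Iteration 3: join on id=1 -> Alice (id 1, manager_id=NULL, lvl 3).
Iteration 4: manager_id is NULL; no match; recursion stops.

3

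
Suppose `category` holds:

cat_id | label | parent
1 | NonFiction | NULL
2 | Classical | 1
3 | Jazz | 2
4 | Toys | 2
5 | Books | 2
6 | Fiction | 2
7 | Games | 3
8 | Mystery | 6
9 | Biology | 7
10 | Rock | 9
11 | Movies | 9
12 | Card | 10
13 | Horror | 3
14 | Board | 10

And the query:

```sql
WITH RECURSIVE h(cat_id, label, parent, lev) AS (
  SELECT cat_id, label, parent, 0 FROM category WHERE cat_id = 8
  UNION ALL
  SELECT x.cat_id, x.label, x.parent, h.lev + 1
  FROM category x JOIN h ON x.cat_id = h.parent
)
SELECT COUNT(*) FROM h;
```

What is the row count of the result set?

Base: cat_id=8 (Mystery), parent=6, lev 0.
Iteration 1: join on cat_id=6 -> Fiction (id 6, parent=2, lev 1).
Iteration 2: join on cat_id=2 -> Classical (id 2, parent=1, lev 2).
Iteration 3: join on cat_id=1 -> NonFiction (id 1, parent=NULL, lev 3).
Iteration 4: parent is NULL; no match; recursion stops.
Total rows emitted: 4.

4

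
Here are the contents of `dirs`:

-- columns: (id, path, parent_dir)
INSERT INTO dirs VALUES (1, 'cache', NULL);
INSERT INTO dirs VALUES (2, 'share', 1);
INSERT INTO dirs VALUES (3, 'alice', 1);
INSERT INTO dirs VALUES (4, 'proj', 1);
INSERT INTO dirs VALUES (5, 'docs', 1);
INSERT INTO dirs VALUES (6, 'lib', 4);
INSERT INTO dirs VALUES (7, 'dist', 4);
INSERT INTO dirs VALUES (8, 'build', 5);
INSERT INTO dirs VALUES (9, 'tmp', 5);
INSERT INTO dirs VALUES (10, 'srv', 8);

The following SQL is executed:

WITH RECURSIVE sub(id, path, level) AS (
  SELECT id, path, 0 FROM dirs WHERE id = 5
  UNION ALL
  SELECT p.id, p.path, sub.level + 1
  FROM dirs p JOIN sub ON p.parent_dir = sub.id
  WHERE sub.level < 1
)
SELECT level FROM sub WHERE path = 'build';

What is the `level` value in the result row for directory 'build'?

1

Base: id=5 (docs) at level 0.
Iteration 1: rows with parent_dir in {5} -> build (id 8, level 1), tmp (id 9, level 1).
Iteration 2: level < 1 fails for all current rows; recursion stops.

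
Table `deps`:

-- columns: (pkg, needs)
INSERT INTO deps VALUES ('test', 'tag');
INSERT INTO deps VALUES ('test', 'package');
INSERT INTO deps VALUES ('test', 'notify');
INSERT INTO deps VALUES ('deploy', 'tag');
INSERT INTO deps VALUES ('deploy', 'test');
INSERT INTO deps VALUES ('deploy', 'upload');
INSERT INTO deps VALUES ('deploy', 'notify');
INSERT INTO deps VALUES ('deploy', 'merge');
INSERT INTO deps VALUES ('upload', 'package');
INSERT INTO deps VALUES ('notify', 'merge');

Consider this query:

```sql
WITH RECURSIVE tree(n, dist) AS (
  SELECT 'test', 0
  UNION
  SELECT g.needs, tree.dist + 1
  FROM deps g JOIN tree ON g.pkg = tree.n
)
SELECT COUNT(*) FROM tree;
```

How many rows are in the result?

Base: (test, dist=0).
Iteration 1: edges from {test} -> (notify, dist=1), (package, dist=1), (tag, dist=1).
Iteration 2: edges from {notify,package,tag} -> (merge, dist=2).
Iteration 3: no outgoing edges from {merge}; recursion stops.
Total rows emitted: 5.

5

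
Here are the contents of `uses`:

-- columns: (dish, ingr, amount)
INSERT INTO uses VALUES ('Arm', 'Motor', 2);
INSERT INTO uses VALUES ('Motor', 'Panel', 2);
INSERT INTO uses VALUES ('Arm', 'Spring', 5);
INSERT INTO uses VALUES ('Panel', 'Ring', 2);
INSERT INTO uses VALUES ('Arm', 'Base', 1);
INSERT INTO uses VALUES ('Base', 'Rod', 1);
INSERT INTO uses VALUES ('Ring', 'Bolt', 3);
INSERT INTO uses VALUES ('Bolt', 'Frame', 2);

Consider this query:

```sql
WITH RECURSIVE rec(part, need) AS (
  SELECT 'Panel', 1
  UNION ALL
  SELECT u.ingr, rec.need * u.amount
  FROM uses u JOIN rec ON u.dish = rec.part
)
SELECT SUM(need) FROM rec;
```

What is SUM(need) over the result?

Base: (Panel, need=1).
Iteration 1: components of {Panel} -> Ring = 1*2 = 2.
Iteration 2: components of {Ring} -> Bolt = 2*3 = 6.
Iteration 3: components of {Bolt} -> Frame = 6*2 = 12.
Iteration 4: no further components; recursion stops.
SUM(need) = 1 + 2 + 6 + 12 = 21.

21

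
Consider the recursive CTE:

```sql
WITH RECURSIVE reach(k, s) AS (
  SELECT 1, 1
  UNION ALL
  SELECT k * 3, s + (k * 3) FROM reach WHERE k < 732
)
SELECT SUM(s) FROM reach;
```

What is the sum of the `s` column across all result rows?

4916

Base: k=1, s=1.
Iteration 1: 1 < 732 holds -> k = 1 * 3 = 3, s = 1 + 3 = 4.
Iteration 2: 3 < 732 holds -> k = 3 * 3 = 9, s = 4 + 9 = 13.
Iteration 3: 9 < 732 holds -> k = 9 * 3 = 27, s = 13 + 27 = 40.
Iteration 4: 27 < 732 holds -> k = 27 * 3 = 81, s = 40 + 81 = 121.
Iteration 5: 81 < 732 holds -> k = 81 * 3 = 243, s = 121 + 243 = 364.
Iteration 6: 243 < 732 holds -> k = 243 * 3 = 729, s = 364 + 729 = 1093.
Iteration 7: 729 < 732 holds -> k = 729 * 3 = 2187, s = 1093 + 2187 = 3280.
Iteration 8: 2187 < 732 fails; recursion stops.
SUM(s) = 1 + 4 + 13 + 40 + 121 + 364 + 1093 + 3280 = 4916.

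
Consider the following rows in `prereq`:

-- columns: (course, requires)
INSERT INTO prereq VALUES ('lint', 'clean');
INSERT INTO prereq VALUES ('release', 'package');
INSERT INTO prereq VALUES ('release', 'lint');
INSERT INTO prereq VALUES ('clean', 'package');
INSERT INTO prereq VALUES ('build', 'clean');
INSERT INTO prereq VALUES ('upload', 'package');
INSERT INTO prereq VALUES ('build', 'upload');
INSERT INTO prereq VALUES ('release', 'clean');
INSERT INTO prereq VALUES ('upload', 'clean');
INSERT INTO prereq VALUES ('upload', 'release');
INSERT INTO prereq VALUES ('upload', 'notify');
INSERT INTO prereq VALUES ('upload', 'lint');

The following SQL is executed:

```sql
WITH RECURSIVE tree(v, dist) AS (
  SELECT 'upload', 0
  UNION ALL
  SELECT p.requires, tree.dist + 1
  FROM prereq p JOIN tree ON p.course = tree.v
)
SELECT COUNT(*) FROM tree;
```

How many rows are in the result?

Base: (upload, dist=0).
Iteration 1: edges from {upload} -> (clean, dist=1), (lint, dist=1), (notify, dist=1), (package, dist=1), (release, dist=1).
Iteration 2: edges from {clean,lint,notify,package,release} -> (clean, dist=2) x2, (lint, dist=2), (package, dist=2) x2. [UNION ALL keeps all 5 new rows, including repeats]
Iteration 3: edges from {clean,lint,package} -> (clean, dist=3), (package, dist=3) x2. [UNION ALL keeps all 3 new rows, including repeats]
Iteration 4: edges from {clean,package} -> (package, dist=4).
Iteration 5: no outgoing edges from {package}; recursion stops.
Total rows emitted: 15.

15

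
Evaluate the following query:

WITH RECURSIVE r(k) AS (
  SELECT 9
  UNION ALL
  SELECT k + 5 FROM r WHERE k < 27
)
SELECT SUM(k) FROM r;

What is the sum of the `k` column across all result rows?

95

Base: k=9.
Iteration 1: 9 < 27 holds -> k = 9 + 5 = 14.
Iteration 2: 14 < 27 holds -> k = 14 + 5 = 19.
Iteration 3: 19 < 27 holds -> k = 19 + 5 = 24.
Iteration 4: 24 < 27 holds -> k = 24 + 5 = 29.
Iteration 5: 29 < 27 fails; recursion stops.
SUM(k) = 9 + 14 + 19 + 24 + 29 = 95.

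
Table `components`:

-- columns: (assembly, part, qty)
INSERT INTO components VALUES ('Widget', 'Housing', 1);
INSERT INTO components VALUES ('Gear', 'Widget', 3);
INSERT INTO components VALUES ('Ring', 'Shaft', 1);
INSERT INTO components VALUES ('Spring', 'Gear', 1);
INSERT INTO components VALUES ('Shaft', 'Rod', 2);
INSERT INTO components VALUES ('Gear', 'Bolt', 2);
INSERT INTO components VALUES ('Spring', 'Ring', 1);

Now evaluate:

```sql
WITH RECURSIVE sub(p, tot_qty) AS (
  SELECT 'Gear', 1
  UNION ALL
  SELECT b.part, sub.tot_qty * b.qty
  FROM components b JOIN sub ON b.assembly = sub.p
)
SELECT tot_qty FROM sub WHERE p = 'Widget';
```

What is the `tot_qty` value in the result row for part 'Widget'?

3

Base: (Gear, tot_qty=1).
Iteration 1: components of {Gear} -> Bolt = 1*2 = 2, Widget = 1*3 = 3.
Iteration 2: components of {Bolt,Widget} -> Housing = 3*1 = 3.
Iteration 3: no further components; recursion stops.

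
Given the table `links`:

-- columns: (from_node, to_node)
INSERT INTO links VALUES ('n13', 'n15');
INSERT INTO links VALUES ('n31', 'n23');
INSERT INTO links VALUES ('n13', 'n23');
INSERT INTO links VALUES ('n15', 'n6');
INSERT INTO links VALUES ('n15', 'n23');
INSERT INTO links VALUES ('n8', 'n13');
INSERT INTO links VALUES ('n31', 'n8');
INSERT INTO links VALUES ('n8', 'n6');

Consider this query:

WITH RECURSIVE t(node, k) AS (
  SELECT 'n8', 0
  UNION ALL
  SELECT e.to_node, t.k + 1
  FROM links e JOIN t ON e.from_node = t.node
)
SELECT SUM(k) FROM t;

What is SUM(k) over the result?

Base: (n8, k=0).
Iteration 1: edges from {n8} -> (n13, k=1), (n6, k=1).
Iteration 2: edges from {n13,n6} -> (n15, k=2), (n23, k=2).
Iteration 3: edges from {n15,n23} -> (n23, k=3), (n6, k=3).
Iteration 4: no outgoing edges from {n23,n6}; recursion stops.
SUM(k) = 0 + 1 + 1 + 2 + 2 + 3 + 3 = 12.

12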